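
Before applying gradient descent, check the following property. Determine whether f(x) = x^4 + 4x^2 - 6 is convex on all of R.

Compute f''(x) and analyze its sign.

f(x) = x^4 + 4x^2 - 6
f'(x) = 4x^3 + 8x
f''(x) = 12x^2 + 8
f''(x) = 12x^2 + 8 >= 8 > 0 for all x
Therefore, f is convex on R.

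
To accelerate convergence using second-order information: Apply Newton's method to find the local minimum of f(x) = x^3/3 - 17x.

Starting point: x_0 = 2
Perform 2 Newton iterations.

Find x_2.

f(x) = x^3/3 - 17x
f'(x) = x^2 - 17, f''(x) = 2x
Newton update: x_{n+1} = x_n - (x_n^2 - 17)/(2*x_n)
Step 1: x_0 = 2, f'=-13, f''=4, x_1 = 21/4
Step 2: x_1 = 21/4, f'=169/16, f''=21/2, x_2 = 713/168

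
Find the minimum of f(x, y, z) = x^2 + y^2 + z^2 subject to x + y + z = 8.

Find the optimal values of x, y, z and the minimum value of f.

Using Lagrange multipliers on f = x^2 + y^2 + z^2 with constraint x + y + z = 8:
Conditions: 2*1*x = lambda, 2*1*y = lambda, 2*1*z = lambda
So x = lambda/2, y = lambda/2, z = lambda/2
Substituting into constraint: lambda * (3/2) = 8
lambda = 16/3
x = 8/3, y = 8/3, z = 8/3
Minimum value = 64/3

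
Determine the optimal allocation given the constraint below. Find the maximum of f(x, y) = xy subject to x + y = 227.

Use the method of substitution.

Substitute y = 227 - x into f(x,y) = xy:
g(x) = x(227 - x) = 227x - x^2
g'(x) = 227 - 2x = 0  =>  x = 227/2
y = 227 - 227/2 = 227/2
Maximum value = (227/2) * (227/2) = 51529/4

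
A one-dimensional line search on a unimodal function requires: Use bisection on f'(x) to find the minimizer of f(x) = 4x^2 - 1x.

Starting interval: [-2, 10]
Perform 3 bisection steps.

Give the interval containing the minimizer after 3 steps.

Finding critical point of f(x) = 4x^2 - 1x using bisection on f'(x) = 8x + -1.
f'(x) = 0 when x = 1/8.
Starting interval: [-2, 10]
Step 1: mid = 4, f'(mid) = 31, new interval = [-2, 4]
Step 2: mid = 1, f'(mid) = 7, new interval = [-2, 1]
Step 3: mid = -1/2, f'(mid) = -5, new interval = [-1/2, 1]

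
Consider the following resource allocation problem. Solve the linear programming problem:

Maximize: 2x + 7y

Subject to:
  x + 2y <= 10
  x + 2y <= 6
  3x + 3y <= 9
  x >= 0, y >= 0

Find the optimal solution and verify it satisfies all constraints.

Feasible vertices: (0, 0), (0, 3), (3, 0)
Objective 2x + 7y at each vertex:
  (0, 0): 0
  (0, 3): 21
  (3, 0): 6
Maximum is 21 at (0, 3).
Verify constraints at (x, y) = (0, 3):
  1*0 + 2*3 = 6 <= 10
  1*0 + 2*3 = 6 <= 6 (active)
  3*0 + 3*3 = 9 <= 9 (active)
  x = 0 >= 0, y = 3 >= 0. All constraints satisfied.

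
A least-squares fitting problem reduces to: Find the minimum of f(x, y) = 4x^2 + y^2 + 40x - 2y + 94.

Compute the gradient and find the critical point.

f(x,y) = 4x^2 + y^2 + 40x - 2y + 94
df/dx = 8x + (40) = 0  =>  x = -5
df/dy = 2y + (-2) = 0  =>  y = 1
f(-5, 1) = 4*(-5)^2 + 1*(1)^2 + 40*(-5) + -2*(1) + 94 = -7
Hessian is diagonal with entries 8, 2 > 0, so this is a minimum.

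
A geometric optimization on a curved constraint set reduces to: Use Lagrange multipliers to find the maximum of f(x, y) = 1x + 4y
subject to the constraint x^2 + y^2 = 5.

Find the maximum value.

Set up Lagrange conditions: grad f = lambda * grad g
  1 = 2*lambda*x
  4 = 2*lambda*y
From these: x/y = 1/4, so x = 1t, y = 4t for some t.
Substitute into constraint: (1t)^2 + (4t)^2 = 5
  t^2 * 17 = 5
  t = sqrt(5/17)
Maximum = 1*x + 4*y = (1^2 + 4^2)*t = 17 * sqrt(5/17) = sqrt(85)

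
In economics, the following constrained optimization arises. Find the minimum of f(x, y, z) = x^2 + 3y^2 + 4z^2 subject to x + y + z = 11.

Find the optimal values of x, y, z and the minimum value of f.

Using Lagrange multipliers on f = x^2 + 3y^2 + 4z^2 with constraint x + y + z = 11:
Conditions: 2*1*x = lambda, 2*3*y = lambda, 2*4*z = lambda
So x = lambda/2, y = lambda/6, z = lambda/8
Substituting into constraint: lambda * (19/24) = 11
lambda = 264/19
x = 132/19, y = 44/19, z = 33/19
Minimum value = 1452/19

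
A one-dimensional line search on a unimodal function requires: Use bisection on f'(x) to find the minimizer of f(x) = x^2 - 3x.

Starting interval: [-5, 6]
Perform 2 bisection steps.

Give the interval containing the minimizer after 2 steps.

Finding critical point of f(x) = x^2 - 3x using bisection on f'(x) = 2x + -3.
f'(x) = 0 when x = 3/2.
Starting interval: [-5, 6]
Step 1: mid = 1/2, f'(mid) = -2, new interval = [1/2, 6]
Step 2: mid = 13/4, f'(mid) = 7/2, new interval = [1/2, 13/4]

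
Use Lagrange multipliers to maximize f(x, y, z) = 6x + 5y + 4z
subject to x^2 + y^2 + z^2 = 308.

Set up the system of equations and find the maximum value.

Lagrange conditions: 6 = 2*lambda*x, 5 = 2*lambda*y, 4 = 2*lambda*z
So x:6 = y:5 = z:4, i.e. x = 6t, y = 5t, z = 4t
Constraint: t^2*(6^2 + 5^2 + 4^2) = 308
  t^2 * 77 = 308  =>  t = sqrt(4)
Maximum = 6*6t + 5*5t + 4*4t = 77*sqrt(4) = 154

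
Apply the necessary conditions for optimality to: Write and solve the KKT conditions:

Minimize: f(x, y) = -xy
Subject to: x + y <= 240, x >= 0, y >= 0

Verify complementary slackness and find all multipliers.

Problem: min -xy s.t. x + y <= 240 (multiplier lambda), x >= 0 (mu_x), y >= 0 (mu_y)
KKT stationarity: -y + lambda - mu_x = 0, -x + lambda - mu_y = 0, with lambda, mu_x, mu_y >= 0
Complementary slackness: lambda*(x + y - 240) = 0, mu_x*x = 0, mu_y*y = 0
If lambda = 0: y = -mu_x <= 0 and x = -mu_y <= 0 force x = y = 0 with f = 0; but x = y = 120 is feasible with f = -14400 < 0, so this is not the minimum. Hence lambda > 0 and x + y = 240.
Try x > 0, y > 0 (so mu_x = mu_y = 0): y = lambda, x = lambda => x = y = lambda
x + y = 240 => 2*lambda = 240 => lambda = 120
x* = y* = 120 > 0, consistent with mu_x = mu_y = 0.
(Any feasible point with x = 0 or y = 0 has f = 0 > -14400, so the minimum is not on those boundaries.)
min(-xy) = -14400 (i.e. max xy = 14400)
Multipliers: lambda = 120, mu_x = 0, mu_y = 0
Complementary slackness: lambda*(x + y - 240) = 120*(120 + 120 - 240) = 0, mu_x*x = 0*120 = 0, mu_y*y = 0*120 = 0. Satisfied.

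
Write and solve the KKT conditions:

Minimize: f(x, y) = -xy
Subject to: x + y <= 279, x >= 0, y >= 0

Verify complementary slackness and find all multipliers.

Problem: min -xy s.t. x + y <= 279 (multiplier lambda), x >= 0 (mu_x), y >= 0 (mu_y)
KKT stationarity: -y + lambda - mu_x = 0, -x + lambda - mu_y = 0, with lambda, mu_x, mu_y >= 0
Complementary slackness: lambda*(x + y - 279) = 0, mu_x*x = 0, mu_y*y = 0
If lambda = 0: y = -mu_x <= 0 and x = -mu_y <= 0 force x = y = 0 with f = 0; but x = y = 279/2 is feasible with f = -77841/4 < 0, so this is not the minimum. Hence lambda > 0 and x + y = 279.
Try x > 0, y > 0 (so mu_x = mu_y = 0): y = lambda, x = lambda => x = y = lambda
x + y = 279 => 2*lambda = 279 => lambda = 279/2
x* = y* = 279/2 > 0, consistent with mu_x = mu_y = 0.
(Any feasible point with x = 0 or y = 0 has f = 0 > -77841/4, so the minimum is not on those boundaries.)
min(-xy) = -77841/4 (i.e. max xy = 77841/4)
Multipliers: lambda = 279/2, mu_x = 0, mu_y = 0
Complementary slackness: lambda*(x + y - 279) = 279/2*(279/2 + 279/2 - 279) = 0, mu_x*x = 0*279/2 = 0, mu_y*y = 0*279/2 = 0. Satisfied.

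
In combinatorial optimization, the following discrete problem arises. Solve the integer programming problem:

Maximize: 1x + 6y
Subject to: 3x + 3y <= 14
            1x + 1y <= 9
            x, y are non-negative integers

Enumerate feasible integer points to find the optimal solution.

Constraint 1: 3x + 3y <= 14
Constraint 2: 1x + 1y <= 9
Feasible x range (need y >= 0): 0 <= x <= min(14/3, 9/1) => x in {0, ..., 4}.
Enumerate feasible integer points row by row (the coefficient of y is 6 > 0, so for each x the largest feasible y gives the best value):
  x = 0: y <= min((14 - 3*0)/3, (9 - 1*0)/1) => y in {0, ..., 4}; best 1*0 + 6*4 = 24
  x = 1: y <= min((14 - 3*1)/3, (9 - 1*1)/1) => y in {0, ..., 3}; best 1*1 + 6*3 = 19
  x = 2: y <= min((14 - 3*2)/3, (9 - 1*2)/1) => y in {0, ..., 2}; best 1*2 + 6*2 = 14
  x = 3: y <= min((14 - 3*3)/3, (9 - 1*3)/1) => y in {0, ..., 1}; best 1*3 + 6*1 = 9
  x = 4: y <= min((14 - 3*4)/3, (9 - 1*4)/1) => y in {0}; best 1*4 + 6*0 = 4
The maximum 1x + 6y = 24 is achieved at x = 0, y = 4.
Check: 3*0 + 3*4 = 12 <= 14 and 1*0 + 1*4 = 4 <= 9.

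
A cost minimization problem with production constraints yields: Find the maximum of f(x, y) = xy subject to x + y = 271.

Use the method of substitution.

Substitute y = 271 - x into f(x,y) = xy:
g(x) = x(271 - x) = 271x - x^2
g'(x) = 271 - 2x = 0  =>  x = 271/2
y = 271 - 271/2 = 271/2
Maximum value = (271/2) * (271/2) = 73441/4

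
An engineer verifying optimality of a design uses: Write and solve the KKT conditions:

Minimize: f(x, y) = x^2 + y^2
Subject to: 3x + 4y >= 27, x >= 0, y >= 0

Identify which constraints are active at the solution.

KKT conditions for min x^2 + y^2 s.t. 3x + 4y >= 27, x >= 0, y >= 0:
Stationarity: 2x = mu*3 + mu_x, 2y = mu*4 + mu_y, with mu, mu_x, mu_y >= 0
Complementary slackness: mu*(3x + 4y - 27) = 0, mu_x*x = 0, mu_y*y = 0
(0, 0) is infeasible (3*0 + 4*0 < 27), so if mu = 0 stationarity would force x = mu_x/2 >= 0, y = mu_y/2 >= 0 with mu_x*x = mu_y*y = 0, i.e. x = y = 0: contradiction. Hence mu > 0 and 3x + 4y = 27 is active.
Try x > 0, y > 0 (so mu_x = mu_y = 0): x = 3*mu/2, y = 4*mu/2
Substitute: 3*(3*mu/2) + 4*(4*mu/2) = 27
  mu*25/2 = 27 => mu = 54/25
x* = 81/25 > 0, y* = 108/25 > 0, consistent with mu_x = mu_y = 0.
f is convex and the constraints are linear, so this KKT point is the global minimum.
f* = 729/25
Active constraints: 3x + 4y >= 27 (holds with equality, mu = 54/25 > 0); x >= 0 and y >= 0 are inactive (mu_x = mu_y = 0).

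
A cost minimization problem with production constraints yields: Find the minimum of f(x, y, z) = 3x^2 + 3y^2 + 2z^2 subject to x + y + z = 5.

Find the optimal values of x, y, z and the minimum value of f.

Using Lagrange multipliers on f = 3x^2 + 3y^2 + 2z^2 with constraint x + y + z = 5:
Conditions: 2*3*x = lambda, 2*3*y = lambda, 2*2*z = lambda
So x = lambda/6, y = lambda/6, z = lambda/4
Substituting into constraint: lambda * (7/12) = 5
lambda = 60/7
x = 10/7, y = 10/7, z = 15/7
Minimum value = 150/7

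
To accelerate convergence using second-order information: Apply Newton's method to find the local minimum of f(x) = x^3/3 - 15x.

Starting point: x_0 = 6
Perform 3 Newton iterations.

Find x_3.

f(x) = x^3/3 - 15x
f'(x) = x^2 - 15, f''(x) = 2x
Newton update: x_{n+1} = x_n - (x_n^2 - 15)/(2*x_n)
Step 1: x_0 = 6, f'=21, f''=12, x_1 = 17/4
Step 2: x_1 = 17/4, f'=49/16, f''=17/2, x_2 = 529/136
Step 3: x_2 = 529/136, f'=2401/18496, f''=529/68, x_3 = 557281/143888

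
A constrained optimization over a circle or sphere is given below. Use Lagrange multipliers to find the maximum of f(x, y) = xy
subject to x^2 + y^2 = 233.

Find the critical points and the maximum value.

Lagrange conditions: y = 2*lambda*x and x = 2*lambda*y
If x = 0 then y = 0, violating the constraint, so x, y != 0.
Dividing: y/x = x/y => x^2 = y^2 => y = x or y = -x
Constraint: 2x^2 = 233 => x^2 = 233/2 => x = +/-sqrt(233/2)
Critical points: (sqrt(233/2), sqrt(233/2)), (-sqrt(233/2), -sqrt(233/2)), (sqrt(233/2), -sqrt(233/2)), (-sqrt(233/2), sqrt(233/2))
  y = x:  xy = x^2 = 233/2  at (sqrt(233/2), sqrt(233/2)) and (-sqrt(233/2), -sqrt(233/2))
  y = -x: xy = -x^2 = -233/2 at (sqrt(233/2), -sqrt(233/2)) and (-sqrt(233/2), sqrt(233/2))
Maximum xy = 233/2 at (sqrt(233/2), sqrt(233/2)) and (-sqrt(233/2), -sqrt(233/2))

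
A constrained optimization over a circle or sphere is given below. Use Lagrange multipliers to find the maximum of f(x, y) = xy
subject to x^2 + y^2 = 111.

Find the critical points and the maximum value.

Lagrange conditions: y = 2*lambda*x and x = 2*lambda*y
If x = 0 then y = 0, violating the constraint, so x, y != 0.
Dividing: y/x = x/y => x^2 = y^2 => y = x or y = -x
Constraint: 2x^2 = 111 => x^2 = 111/2 => x = +/-sqrt(111/2)
Critical points: (sqrt(111/2), sqrt(111/2)), (-sqrt(111/2), -sqrt(111/2)), (sqrt(111/2), -sqrt(111/2)), (-sqrt(111/2), sqrt(111/2))
  y = x:  xy = x^2 = 111/2  at (sqrt(111/2), sqrt(111/2)) and (-sqrt(111/2), -sqrt(111/2))
  y = -x: xy = -x^2 = -111/2 at (sqrt(111/2), -sqrt(111/2)) and (-sqrt(111/2), sqrt(111/2))
Maximum xy = 111/2 at (sqrt(111/2), sqrt(111/2)) and (-sqrt(111/2), -sqrt(111/2))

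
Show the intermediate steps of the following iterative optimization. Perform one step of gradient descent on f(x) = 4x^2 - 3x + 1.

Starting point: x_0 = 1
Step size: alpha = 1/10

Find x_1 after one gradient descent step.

f(x) = 4x^2 - 3x + 1
f'(x) = 8x - 3
f'(1) = 8*1 + (-3) = 5
x_1 = x_0 - alpha * f'(x_0) = 1 - 1/10 * 5 = 1/2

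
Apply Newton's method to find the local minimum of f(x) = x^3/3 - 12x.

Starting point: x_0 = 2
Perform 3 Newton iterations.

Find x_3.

f(x) = x^3/3 - 12x
f'(x) = x^2 - 12, f''(x) = 2x
Newton update: x_{n+1} = x_n - (x_n^2 - 12)/(2*x_n)
Step 1: x_0 = 2, f'=-8, f''=4, x_1 = 4
Step 2: x_1 = 4, f'=4, f''=8, x_2 = 7/2
Step 3: x_2 = 7/2, f'=1/4, f''=7, x_3 = 97/28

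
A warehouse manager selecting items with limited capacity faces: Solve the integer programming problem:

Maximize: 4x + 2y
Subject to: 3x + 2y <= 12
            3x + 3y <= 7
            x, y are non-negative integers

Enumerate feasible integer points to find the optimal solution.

Constraint 1: 3x + 2y <= 12
Constraint 2: 3x + 3y <= 7
Feasible x range (need y >= 0): 0 <= x <= min(12/3, 7/3) => x in {0, ..., 2}.
Enumerate feasible integer points row by row (the coefficient of y is 2 > 0, so for each x the largest feasible y gives the best value):
  x = 0: y <= min((12 - 3*0)/2, (7 - 3*0)/3) => y in {0, ..., 2}; best 4*0 + 2*2 = 4
  x = 1: y <= min((12 - 3*1)/2, (7 - 3*1)/3) => y in {0, ..., 1}; best 4*1 + 2*1 = 6
  x = 2: y <= min((12 - 3*2)/2, (7 - 3*2)/3) => y in {0}; best 4*2 + 2*0 = 8
The maximum 4x + 2y = 8 is achieved at x = 2, y = 0.
Check: 3*2 + 2*0 = 6 <= 12 and 3*2 + 3*0 = 6 <= 7.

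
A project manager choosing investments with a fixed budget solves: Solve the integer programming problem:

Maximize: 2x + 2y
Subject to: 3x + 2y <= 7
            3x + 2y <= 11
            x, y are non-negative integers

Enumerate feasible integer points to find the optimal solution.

Constraint 1: 3x + 2y <= 7
Constraint 2: 3x + 2y <= 11
Feasible x range (need y >= 0): 0 <= x <= min(7/3, 11/3) => x in {0, ..., 2}.
Enumerate feasible integer points row by row (the coefficient of y is 2 > 0, so for each x the largest feasible y gives the best value):
  x = 0: y <= min((7 - 3*0)/2, (11 - 3*0)/2) => y in {0, ..., 3}; best 2*0 + 2*3 = 6
  x = 1: y <= min((7 - 3*1)/2, (11 - 3*1)/2) => y in {0, ..., 2}; best 2*1 + 2*2 = 6
  x = 2: y <= min((7 - 3*2)/2, (11 - 3*2)/2) => y in {0}; best 2*2 + 2*0 = 4
The maximum 2x + 2y = 6 is achieved at x = 0, y = 3.
(The same value 6 is also attained at (1, 2).)
Check: 3*0 + 2*3 = 6 <= 7 and 3*0 + 2*3 = 6 <= 11.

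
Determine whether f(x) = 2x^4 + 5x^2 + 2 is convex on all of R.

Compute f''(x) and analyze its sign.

f(x) = 2x^4 + 5x^2 + 2
f'(x) = 8x^3 + 10x
f''(x) = 24x^2 + 10
f''(x) = 24x^2 + 10 >= 10 > 0 for all x
Therefore, f is convex on R.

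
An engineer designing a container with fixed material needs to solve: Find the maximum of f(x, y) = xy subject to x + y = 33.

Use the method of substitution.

Substitute y = 33 - x into f(x,y) = xy:
g(x) = x(33 - x) = 33x - x^2
g'(x) = 33 - 2x = 0  =>  x = 33/2
y = 33 - 33/2 = 33/2
Maximum value = (33/2) * (33/2) = 1089/4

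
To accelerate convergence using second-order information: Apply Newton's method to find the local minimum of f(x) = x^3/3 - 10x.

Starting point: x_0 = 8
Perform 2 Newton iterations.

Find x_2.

f(x) = x^3/3 - 10x
f'(x) = x^2 - 10, f''(x) = 2x
Newton update: x_{n+1} = x_n - (x_n^2 - 10)/(2*x_n)
Step 1: x_0 = 8, f'=54, f''=16, x_1 = 37/8
Step 2: x_1 = 37/8, f'=729/64, f''=37/4, x_2 = 2009/592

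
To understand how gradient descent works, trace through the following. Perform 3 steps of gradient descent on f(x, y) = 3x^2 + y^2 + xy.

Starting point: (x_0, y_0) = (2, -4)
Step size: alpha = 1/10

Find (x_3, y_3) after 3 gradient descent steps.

f(x,y) = 3x^2 + y^2 + xy
grad_x = 6x + 1y, grad_y = 2y + 1x
Step 1: grad = (8, -6), (6/5, -17/5)
Step 2: grad = (19/5, -28/5), (41/50, -71/25)
Step 3: grad = (52/25, -243/50), (153/250, -1177/500)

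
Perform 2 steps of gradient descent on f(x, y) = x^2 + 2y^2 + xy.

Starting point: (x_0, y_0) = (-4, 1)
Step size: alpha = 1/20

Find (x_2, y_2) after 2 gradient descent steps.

f(x,y) = x^2 + 2y^2 + xy
grad_x = 2x + 1y, grad_y = 4y + 1x
Step 1: grad = (-7, 0), (-73/20, 1)
Step 2: grad = (-63/10, 7/20), (-667/200, 393/400)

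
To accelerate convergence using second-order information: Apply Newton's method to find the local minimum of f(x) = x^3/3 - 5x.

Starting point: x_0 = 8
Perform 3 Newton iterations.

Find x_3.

f(x) = x^3/3 - 5x
f'(x) = x^2 - 5, f''(x) = 2x
Newton update: x_{n+1} = x_n - (x_n^2 - 5)/(2*x_n)
Step 1: x_0 = 8, f'=59, f''=16, x_1 = 69/16
Step 2: x_1 = 69/16, f'=3481/256, f''=69/8, x_2 = 6041/2208
Step 3: x_2 = 6041/2208, f'=12117361/4875264, f''=6041/1104, x_3 = 60870001/26677056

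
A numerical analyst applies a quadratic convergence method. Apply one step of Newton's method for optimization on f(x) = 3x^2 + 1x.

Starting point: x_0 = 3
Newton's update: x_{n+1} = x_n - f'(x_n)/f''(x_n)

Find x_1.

f(x) = 3x^2 + 1x
f'(x) = 6x + (1), f''(x) = 6
Newton step: x_1 = x_0 - f'(x_0)/f''(x_0)
f'(3) = 19
x_1 = 3 - 19/6 = -1/6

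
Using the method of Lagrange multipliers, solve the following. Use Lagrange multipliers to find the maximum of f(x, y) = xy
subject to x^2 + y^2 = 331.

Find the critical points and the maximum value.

Lagrange conditions: y = 2*lambda*x and x = 2*lambda*y
If x = 0 then y = 0, violating the constraint, so x, y != 0.
Dividing: y/x = x/y => x^2 = y^2 => y = x or y = -x
Constraint: 2x^2 = 331 => x^2 = 331/2 => x = +/-sqrt(331/2)
Critical points: (sqrt(331/2), sqrt(331/2)), (-sqrt(331/2), -sqrt(331/2)), (sqrt(331/2), -sqrt(331/2)), (-sqrt(331/2), sqrt(331/2))
  y = x:  xy = x^2 = 331/2  at (sqrt(331/2), sqrt(331/2)) and (-sqrt(331/2), -sqrt(331/2))
  y = -x: xy = -x^2 = -331/2 at (sqrt(331/2), -sqrt(331/2)) and (-sqrt(331/2), sqrt(331/2))
Maximum xy = 331/2 at (sqrt(331/2), sqrt(331/2)) and (-sqrt(331/2), -sqrt(331/2))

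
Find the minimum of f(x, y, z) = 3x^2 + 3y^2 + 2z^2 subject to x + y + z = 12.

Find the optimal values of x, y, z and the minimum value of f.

Using Lagrange multipliers on f = 3x^2 + 3y^2 + 2z^2 with constraint x + y + z = 12:
Conditions: 2*3*x = lambda, 2*3*y = lambda, 2*2*z = lambda
So x = lambda/6, y = lambda/6, z = lambda/4
Substituting into constraint: lambda * (7/12) = 12
lambda = 144/7
x = 24/7, y = 24/7, z = 36/7
Minimum value = 864/7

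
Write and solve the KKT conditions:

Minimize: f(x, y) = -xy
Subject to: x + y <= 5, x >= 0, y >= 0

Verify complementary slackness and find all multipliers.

Problem: min -xy s.t. x + y <= 5 (multiplier lambda), x >= 0 (mu_x), y >= 0 (mu_y)
KKT stationarity: -y + lambda - mu_x = 0, -x + lambda - mu_y = 0, with lambda, mu_x, mu_y >= 0
Complementary slackness: lambda*(x + y - 5) = 0, mu_x*x = 0, mu_y*y = 0
If lambda = 0: y = -mu_x <= 0 and x = -mu_y <= 0 force x = y = 0 with f = 0; but x = y = 5/2 is feasible with f = -25/4 < 0, so this is not the minimum. Hence lambda > 0 and x + y = 5.
Try x > 0, y > 0 (so mu_x = mu_y = 0): y = lambda, x = lambda => x = y = lambda
x + y = 5 => 2*lambda = 5 => lambda = 5/2
x* = y* = 5/2 > 0, consistent with mu_x = mu_y = 0.
(Any feasible point with x = 0 or y = 0 has f = 0 > -25/4, so the minimum is not on those boundaries.)
min(-xy) = -25/4 (i.e. max xy = 25/4)
Multipliers: lambda = 5/2, mu_x = 0, mu_y = 0
Complementary slackness: lambda*(x + y - 5) = 5/2*(5/2 + 5/2 - 5) = 0, mu_x*x = 0*5/2 = 0, mu_y*y = 0*5/2 = 0. Satisfied.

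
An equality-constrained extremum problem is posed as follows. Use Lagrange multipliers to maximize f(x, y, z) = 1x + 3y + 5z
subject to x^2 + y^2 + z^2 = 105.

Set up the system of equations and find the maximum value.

Lagrange conditions: 1 = 2*lambda*x, 3 = 2*lambda*y, 5 = 2*lambda*z
So x:1 = y:3 = z:5, i.e. x = 1t, y = 3t, z = 5t
Constraint: t^2*(1^2 + 3^2 + 5^2) = 105
  t^2 * 35 = 105  =>  t = sqrt(3)
Maximum = 1*1t + 3*3t + 5*5t = 35*sqrt(3) = sqrt(3675)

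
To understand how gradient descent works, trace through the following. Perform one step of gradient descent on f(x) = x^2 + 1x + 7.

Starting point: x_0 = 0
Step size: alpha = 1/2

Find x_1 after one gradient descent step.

f(x) = x^2 + 1x + 7
f'(x) = 2x + 1
f'(0) = 2*0 + (1) = 1
x_1 = x_0 - alpha * f'(x_0) = 0 - 1/2 * 1 = -1/2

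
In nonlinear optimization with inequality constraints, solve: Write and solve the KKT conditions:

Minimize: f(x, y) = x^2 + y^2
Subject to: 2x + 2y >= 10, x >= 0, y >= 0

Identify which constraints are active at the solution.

KKT conditions for min x^2 + y^2 s.t. 2x + 2y >= 10, x >= 0, y >= 0:
Stationarity: 2x = mu*2 + mu_x, 2y = mu*2 + mu_y, with mu, mu_x, mu_y >= 0
Complementary slackness: mu*(2x + 2y - 10) = 0, mu_x*x = 0, mu_y*y = 0
(0, 0) is infeasible (2*0 + 2*0 < 10), so if mu = 0 stationarity would force x = mu_x/2 >= 0, y = mu_y/2 >= 0 with mu_x*x = mu_y*y = 0, i.e. x = y = 0: contradiction. Hence mu > 0 and 2x + 2y = 10 is active.
Try x > 0, y > 0 (so mu_x = mu_y = 0): x = 2*mu/2, y = 2*mu/2
Substitute: 2*(2*mu/2) + 2*(2*mu/2) = 10
  mu*8/2 = 10 => mu = 5/2
x* = 5/2 > 0, y* = 5/2 > 0, consistent with mu_x = mu_y = 0.
f is convex and the constraints are linear, so this KKT point is the global minimum.
f* = 25/2
Active constraints: 2x + 2y >= 10 (holds with equality, mu = 5/2 > 0); x >= 0 and y >= 0 are inactive (mu_x = mu_y = 0).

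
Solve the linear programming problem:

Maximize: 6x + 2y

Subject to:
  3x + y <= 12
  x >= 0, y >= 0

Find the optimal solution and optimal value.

The feasible region has vertices at [(0, 0), (4, 0), (0, 12)].
Checking objective 6x + 2y at each vertex:
  (0, 0): 6*0 + 2*0 = 0
  (4, 0): 6*4 + 2*0 = 24
  (0, 12): 6*0 + 2*12 = 24
Maximum is 24 at (4, 0).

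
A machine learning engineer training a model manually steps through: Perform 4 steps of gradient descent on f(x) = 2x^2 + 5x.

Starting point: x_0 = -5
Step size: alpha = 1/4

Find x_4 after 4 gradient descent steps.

f(x) = 2x^2 + 5x, f'(x) = 4x + (5)
Step 1: f'(-5) = -15, x_1 = -5 - 1/4 * -15 = -5/4
Step 2: f'(-5/4) = 0, x_2 = -5/4 - 1/4 * 0 = -5/4
Step 3: f'(-5/4) = 0, x_3 = -5/4 - 1/4 * 0 = -5/4
Step 4: f'(-5/4) = 0, x_4 = -5/4 - 1/4 * 0 = -5/4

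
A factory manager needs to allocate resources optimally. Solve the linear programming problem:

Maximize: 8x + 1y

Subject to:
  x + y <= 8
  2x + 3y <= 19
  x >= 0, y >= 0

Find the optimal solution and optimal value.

Feasible vertices: (0, 0), (0, 19/3), (5, 3), (8, 0)
Objective 8x + 1y at each:
  (0, 0): 0
  (0, 19/3): 19/3
  (5, 3): 43
  (8, 0): 64
Maximum is 64 at (8, 0).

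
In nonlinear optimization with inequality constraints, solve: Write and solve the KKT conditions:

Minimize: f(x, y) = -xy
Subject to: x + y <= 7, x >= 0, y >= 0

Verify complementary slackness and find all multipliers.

Problem: min -xy s.t. x + y <= 7 (multiplier lambda), x >= 0 (mu_x), y >= 0 (mu_y)
KKT stationarity: -y + lambda - mu_x = 0, -x + lambda - mu_y = 0, with lambda, mu_x, mu_y >= 0
Complementary slackness: lambda*(x + y - 7) = 0, mu_x*x = 0, mu_y*y = 0
If lambda = 0: y = -mu_x <= 0 and x = -mu_y <= 0 force x = y = 0 with f = 0; but x = y = 7/2 is feasible with f = -49/4 < 0, so this is not the minimum. Hence lambda > 0 and x + y = 7.
Try x > 0, y > 0 (so mu_x = mu_y = 0): y = lambda, x = lambda => x = y = lambda
x + y = 7 => 2*lambda = 7 => lambda = 7/2
x* = y* = 7/2 > 0, consistent with mu_x = mu_y = 0.
(Any feasible point with x = 0 or y = 0 has f = 0 > -49/4, so the minimum is not on those boundaries.)
min(-xy) = -49/4 (i.e. max xy = 49/4)
Multipliers: lambda = 7/2, mu_x = 0, mu_y = 0
Complementary slackness: lambda*(x + y - 7) = 7/2*(7/2 + 7/2 - 7) = 0, mu_x*x = 0*7/2 = 0, mu_y*y = 0*7/2 = 0. Satisfied.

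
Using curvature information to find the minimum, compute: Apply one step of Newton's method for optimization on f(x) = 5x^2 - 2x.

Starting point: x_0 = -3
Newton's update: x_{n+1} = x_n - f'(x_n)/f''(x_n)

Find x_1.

f(x) = 5x^2 - 2x
f'(x) = 10x + (-2), f''(x) = 10
Newton step: x_1 = x_0 - f'(x_0)/f''(x_0)
f'(-3) = -32
x_1 = -3 - -32/10 = 1/5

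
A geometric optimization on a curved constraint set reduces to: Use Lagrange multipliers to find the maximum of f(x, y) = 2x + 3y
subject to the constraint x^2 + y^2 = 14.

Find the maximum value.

Set up Lagrange conditions: grad f = lambda * grad g
  2 = 2*lambda*x
  3 = 2*lambda*y
From these: x/y = 2/3, so x = 2t, y = 3t for some t.
Substitute into constraint: (2t)^2 + (3t)^2 = 14
  t^2 * 13 = 14
  t = sqrt(14/13)
Maximum = 2*x + 3*y = (2^2 + 3^2)*t = 13 * sqrt(14/13) = sqrt(182)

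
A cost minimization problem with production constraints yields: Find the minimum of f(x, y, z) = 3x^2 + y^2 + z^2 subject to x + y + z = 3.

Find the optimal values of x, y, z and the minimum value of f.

Using Lagrange multipliers on f = 3x^2 + y^2 + z^2 with constraint x + y + z = 3:
Conditions: 2*3*x = lambda, 2*1*y = lambda, 2*1*z = lambda
So x = lambda/6, y = lambda/2, z = lambda/2
Substituting into constraint: lambda * (7/6) = 3
lambda = 18/7
x = 3/7, y = 9/7, z = 9/7
Minimum value = 27/7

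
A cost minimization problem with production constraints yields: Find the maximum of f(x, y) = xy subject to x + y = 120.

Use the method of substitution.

Substitute y = 120 - x into f(x,y) = xy:
g(x) = x(120 - x) = 120x - x^2
g'(x) = 120 - 2x = 0  =>  x = 60
y = 120 - 60 = 60
Maximum value = 60 * 60 = 3600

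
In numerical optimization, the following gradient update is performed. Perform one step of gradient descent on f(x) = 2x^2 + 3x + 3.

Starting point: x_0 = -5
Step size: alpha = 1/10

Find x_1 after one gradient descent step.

f(x) = 2x^2 + 3x + 3
f'(x) = 4x + 3
f'(-5) = 4*-5 + (3) = -17
x_1 = x_0 - alpha * f'(x_0) = -5 - 1/10 * -17 = -33/10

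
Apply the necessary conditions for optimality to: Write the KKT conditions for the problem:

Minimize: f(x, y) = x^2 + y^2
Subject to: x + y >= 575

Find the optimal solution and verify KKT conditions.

KKT conditions for min x^2 + y^2 s.t. x + y >= 575:
Stationarity: 2x = mu, 2y = mu
So x = y = mu/2.
Complementary slackness: mu*(x + y - 575) = 0
Primal feasibility: x + y >= 575; dual feasibility: mu >= 0
If mu = 0 then x = y = 0, but 0 + 0 < 575 is infeasible, so the constraint is active.
Constraint active: x + y = 2*(mu/2) = 575 => mu = 575
x = y = 575/2, f = 330625/2
Verify: stationarity 2*(575/2) = 575 = mu; primal 575/2 + 575/2 = 575 >= 575; dual mu = 575 >= 0; complementary slackness 575*(575 - 575) = 0. All KKT conditions hold.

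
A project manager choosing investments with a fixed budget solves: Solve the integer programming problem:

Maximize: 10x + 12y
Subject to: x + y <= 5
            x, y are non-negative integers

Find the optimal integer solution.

Objective: 10x + 12y, constraint: x + y <= 5
Coefficient of y is 12 > coefficient of x is 10, so allocate the entire budget to y.
Optimal: x = 0, y = 5, value = 60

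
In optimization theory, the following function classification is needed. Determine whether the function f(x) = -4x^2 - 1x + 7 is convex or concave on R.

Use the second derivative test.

f(x) = -4x^2 - 1x + 7
f'(x) = -8x - 1
f''(x) = -8
Since f''(x) = -8 < 0 for all x, f is concave on R.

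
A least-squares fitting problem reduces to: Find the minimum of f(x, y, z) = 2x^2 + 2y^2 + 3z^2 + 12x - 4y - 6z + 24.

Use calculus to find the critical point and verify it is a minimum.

f(x,y,z) = 2x^2 + 2y^2 + 3z^2 + 12x - 4y - 6z + 24
df/dx = 4x + (12) = 0 => x = -3
df/dy = 4y + (-4) = 0 => y = 1
df/dz = 6z + (-6) = 0 => z = 1
f(-3,1,1) = 2*(-3)^2 + 2*(1)^2 + 3*(1)^2 + 12*(-3) + -4*(1) + -6*(1) + 24 = 1
Hessian is diagonal with entries 4, 4, 6 > 0, confirmed minimum.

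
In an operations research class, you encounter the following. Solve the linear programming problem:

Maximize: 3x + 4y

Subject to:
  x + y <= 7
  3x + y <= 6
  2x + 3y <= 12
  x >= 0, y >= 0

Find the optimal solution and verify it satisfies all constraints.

Feasible vertices: (0, 0), (0, 4), (6/7, 24/7), (2, 0)
Objective 3x + 4y at each vertex:
  (0, 0): 0
  (0, 4): 16
  (6/7, 24/7): 114/7
  (2, 0): 6
Maximum is 114/7 at (6/7, 24/7).
Verify constraints at (x, y) = (6/7, 24/7):
  1*(6/7) + 1*(24/7) = 30/7 <= 7
  3*(6/7) + 1*(24/7) = 6 <= 6 (active)
  2*(6/7) + 3*(24/7) = 12 <= 12 (active)
  x = 6/7 >= 0, y = 24/7 >= 0. All constraints satisfied.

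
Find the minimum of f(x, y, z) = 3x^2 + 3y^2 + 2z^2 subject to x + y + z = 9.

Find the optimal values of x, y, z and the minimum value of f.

Using Lagrange multipliers on f = 3x^2 + 3y^2 + 2z^2 with constraint x + y + z = 9:
Conditions: 2*3*x = lambda, 2*3*y = lambda, 2*2*z = lambda
So x = lambda/6, y = lambda/6, z = lambda/4
Substituting into constraint: lambda * (7/12) = 9
lambda = 108/7
x = 18/7, y = 18/7, z = 27/7
Minimum value = 486/7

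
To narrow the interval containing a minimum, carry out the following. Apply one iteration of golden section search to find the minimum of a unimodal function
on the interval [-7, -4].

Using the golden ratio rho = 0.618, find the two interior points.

Golden section search on [-7, -4].
Golden ratio rho = 0.618 (approx).
Interior points:
  x_1 = -7 + (1-0.618)*3 = -5.8540
  x_2 = -7 + 0.618*3 = -5.1460
Compare f(x_1) and f(x_2) to determine which subinterval to keep.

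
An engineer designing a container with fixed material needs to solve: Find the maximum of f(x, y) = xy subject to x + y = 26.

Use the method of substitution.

Substitute y = 26 - x into f(x,y) = xy:
g(x) = x(26 - x) = 26x - x^2
g'(x) = 26 - 2x = 0  =>  x = 13
y = 26 - 13 = 13
Maximum value = 13 * 13 = 169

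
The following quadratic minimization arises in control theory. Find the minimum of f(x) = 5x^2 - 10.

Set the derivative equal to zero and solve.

f(x) = 5x^2 - 10
f'(x) = 10x + (0) = 0
x = 0/10 = 0
f(0) = -10
Since f''(x) = 10 > 0, this is a minimum.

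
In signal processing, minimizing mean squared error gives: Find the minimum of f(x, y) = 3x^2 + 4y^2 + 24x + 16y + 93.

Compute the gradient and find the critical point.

f(x,y) = 3x^2 + 4y^2 + 24x + 16y + 93
df/dx = 6x + (24) = 0  =>  x = -4
df/dy = 8y + (16) = 0  =>  y = -2
f(-4, -2) = 3*(-4)^2 + 4*(-2)^2 + 24*(-4) + 16*(-2) + 93 = 29
Hessian is diagonal with entries 6, 8 > 0, so this is a minimum.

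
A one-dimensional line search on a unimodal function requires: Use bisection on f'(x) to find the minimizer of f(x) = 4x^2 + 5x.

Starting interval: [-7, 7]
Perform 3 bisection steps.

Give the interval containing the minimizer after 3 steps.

Finding critical point of f(x) = 4x^2 + 5x using bisection on f'(x) = 8x + 5.
f'(x) = 0 when x = -5/8.
Starting interval: [-7, 7]
Step 1: mid = 0, f'(mid) = 5, new interval = [-7, 0]
Step 2: mid = -7/2, f'(mid) = -23, new interval = [-7/2, 0]
Step 3: mid = -7/4, f'(mid) = -9, new interval = [-7/4, 0]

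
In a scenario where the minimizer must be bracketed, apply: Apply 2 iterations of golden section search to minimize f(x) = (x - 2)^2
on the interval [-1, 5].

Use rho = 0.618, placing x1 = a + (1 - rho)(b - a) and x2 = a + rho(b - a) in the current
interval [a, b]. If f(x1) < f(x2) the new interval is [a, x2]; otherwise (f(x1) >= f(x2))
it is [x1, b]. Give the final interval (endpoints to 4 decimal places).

Golden section search for min of f(x) = (x - 2)^2 on [-1, 5].
Each step: x1 = a + (1 - rho)(b - a), x2 = a + rho(b - a); if f(x1) < f(x2) keep [a, x2], otherwise keep [x1, b].
Step 1: [-1.0000, 5.0000], x1=1.2920 (f=0.5013), x2=2.7080 (f=0.5013); f(x1) = f(x2) (tie, not '<') => keep [1.2920, 5.0000]
Step 2: [1.2920, 5.0000], x1=2.7085 (f=0.5019), x2=3.5835 (f=2.5076); f(x1) < f(x2) => keep [1.2920, 3.5835]
Final interval: [1.2920, 3.5835]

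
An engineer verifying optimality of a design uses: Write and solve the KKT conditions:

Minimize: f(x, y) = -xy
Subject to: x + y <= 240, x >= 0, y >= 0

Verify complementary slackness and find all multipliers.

Problem: min -xy s.t. x + y <= 240 (multiplier lambda), x >= 0 (mu_x), y >= 0 (mu_y)
KKT stationarity: -y + lambda - mu_x = 0, -x + lambda - mu_y = 0, with lambda, mu_x, mu_y >= 0
Complementary slackness: lambda*(x + y - 240) = 0, mu_x*x = 0, mu_y*y = 0
If lambda = 0: y = -mu_x <= 0 and x = -mu_y <= 0 force x = y = 0 with f = 0; but x = y = 120 is feasible with f = -14400 < 0, so this is not the minimum. Hence lambda > 0 and x + y = 240.
Try x > 0, y > 0 (so mu_x = mu_y = 0): y = lambda, x = lambda => x = y = lambda
x + y = 240 => 2*lambda = 240 => lambda = 120
x* = y* = 120 > 0, consistent with mu_x = mu_y = 0.
(Any feasible point with x = 0 or y = 0 has f = 0 > -14400, so the minimum is not on those boundaries.)
min(-xy) = -14400 (i.e. max xy = 14400)
Multipliers: lambda = 120, mu_x = 0, mu_y = 0
Complementary slackness: lambda*(x + y - 240) = 120*(120 + 120 - 240) = 0, mu_x*x = 0*120 = 0, mu_y*y = 0*120 = 0. Satisfied.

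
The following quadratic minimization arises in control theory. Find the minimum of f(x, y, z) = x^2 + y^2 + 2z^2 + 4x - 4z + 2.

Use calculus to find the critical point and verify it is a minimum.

f(x,y,z) = x^2 + y^2 + 2z^2 + 4x - 4z + 2
df/dx = 2x + (4) = 0 => x = -2
df/dy = 2y + (0) = 0 => y = 0
df/dz = 4z + (-4) = 0 => z = 1
f(-2,0,1) = 1*(-2)^2 + 1*(0)^2 + 2*(1)^2 + 4*(-2) + -4*(1) + 2 = -4
Hessian is diagonal with entries 2, 2, 4 > 0, confirmed minimum.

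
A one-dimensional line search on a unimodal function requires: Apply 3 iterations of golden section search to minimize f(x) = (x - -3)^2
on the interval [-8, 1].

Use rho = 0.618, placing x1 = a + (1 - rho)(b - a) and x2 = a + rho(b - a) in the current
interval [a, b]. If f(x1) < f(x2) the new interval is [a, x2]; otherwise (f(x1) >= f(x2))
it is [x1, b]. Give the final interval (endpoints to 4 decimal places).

Golden section search for min of f(x) = (x - -3)^2 on [-8, 1].
Each step: x1 = a + (1 - rho)(b - a), x2 = a + rho(b - a); if f(x1) < f(x2) keep [a, x2], otherwise keep [x1, b].
Step 1: [-8.0000, 1.0000], x1=-4.5620 (f=2.4398), x2=-2.4380 (f=0.3158); f(x1) > f(x2) => keep [-4.5620, 1.0000]
Step 2: [-4.5620, 1.0000], x1=-2.4373 (f=0.3166), x2=-1.1247 (f=3.5168); f(x1) < f(x2) => keep [-4.5620, -1.1247]
Step 3: [-4.5620, -1.1247], x1=-3.2489 (f=0.0620), x2=-2.4377 (f=0.3161); f(x1) < f(x2) => keep [-4.5620, -2.4377]
Final interval: [-4.5620, -2.4377]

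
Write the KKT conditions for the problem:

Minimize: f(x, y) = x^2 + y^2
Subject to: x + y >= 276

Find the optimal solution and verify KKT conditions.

KKT conditions for min x^2 + y^2 s.t. x + y >= 276:
Stationarity: 2x = mu, 2y = mu
So x = y = mu/2.
Complementary slackness: mu*(x + y - 276) = 0
Primal feasibility: x + y >= 276; dual feasibility: mu >= 0
If mu = 0 then x = y = 0, but 0 + 0 < 276 is infeasible, so the constraint is active.
Constraint active: x + y = 2*(mu/2) = 276 => mu = 276
x = y = 138, f = 38088
Verify: stationarity 2*138 = 276 = mu; primal 138 + 138 = 276 >= 276; dual mu = 276 >= 0; complementary slackness 276*(276 - 276) = 0. All KKT conditions hold.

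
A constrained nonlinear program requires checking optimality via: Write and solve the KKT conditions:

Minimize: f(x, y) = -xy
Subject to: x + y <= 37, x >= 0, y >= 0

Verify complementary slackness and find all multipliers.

Problem: min -xy s.t. x + y <= 37 (multiplier lambda), x >= 0 (mu_x), y >= 0 (mu_y)
KKT stationarity: -y + lambda - mu_x = 0, -x + lambda - mu_y = 0, with lambda, mu_x, mu_y >= 0
Complementary slackness: lambda*(x + y - 37) = 0, mu_x*x = 0, mu_y*y = 0
If lambda = 0: y = -mu_x <= 0 and x = -mu_y <= 0 force x = y = 0 with f = 0; but x = y = 37/2 is feasible with f = -1369/4 < 0, so this is not the minimum. Hence lambda > 0 and x + y = 37.
Try x > 0, y > 0 (so mu_x = mu_y = 0): y = lambda, x = lambda => x = y = lambda
x + y = 37 => 2*lambda = 37 => lambda = 37/2
x* = y* = 37/2 > 0, consistent with mu_x = mu_y = 0.
(Any feasible point with x = 0 or y = 0 has f = 0 > -1369/4, so the minimum is not on those boundaries.)
min(-xy) = -1369/4 (i.e. max xy = 1369/4)
Multipliers: lambda = 37/2, mu_x = 0, mu_y = 0
Complementary slackness: lambda*(x + y - 37) = 37/2*(37/2 + 37/2 - 37) = 0, mu_x*x = 0*37/2 = 0, mu_y*y = 0*37/2 = 0. Satisfied.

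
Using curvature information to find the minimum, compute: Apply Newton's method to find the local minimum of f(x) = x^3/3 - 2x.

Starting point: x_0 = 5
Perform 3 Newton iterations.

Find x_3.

f(x) = x^3/3 - 2x
f'(x) = x^2 - 2, f''(x) = 2x
Newton update: x_{n+1} = x_n - (x_n^2 - 2)/(2*x_n)
Step 1: x_0 = 5, f'=23, f''=10, x_1 = 27/10
Step 2: x_1 = 27/10, f'=529/100, f''=27/5, x_2 = 929/540
Step 3: x_2 = 929/540, f'=279841/291600, f''=929/270, x_3 = 1446241/1003320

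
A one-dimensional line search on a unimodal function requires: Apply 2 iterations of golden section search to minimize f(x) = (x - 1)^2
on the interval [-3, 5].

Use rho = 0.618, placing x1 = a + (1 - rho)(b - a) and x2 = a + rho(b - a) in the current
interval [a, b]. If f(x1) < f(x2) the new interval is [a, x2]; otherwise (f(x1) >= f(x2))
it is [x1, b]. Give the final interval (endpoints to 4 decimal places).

Golden section search for min of f(x) = (x - 1)^2 on [-3, 5].
Each step: x1 = a + (1 - rho)(b - a), x2 = a + rho(b - a); if f(x1) < f(x2) keep [a, x2], otherwise keep [x1, b].
Step 1: [-3.0000, 5.0000], x1=0.0560 (f=0.8911), x2=1.9440 (f=0.8911); f(x1) = f(x2) (tie, not '<') => keep [0.0560, 5.0000]
Step 2: [0.0560, 5.0000], x1=1.9446 (f=0.8923), x2=3.1114 (f=4.4580); f(x1) < f(x2) => keep [0.0560, 3.1114]
Final interval: [0.0560, 3.1114]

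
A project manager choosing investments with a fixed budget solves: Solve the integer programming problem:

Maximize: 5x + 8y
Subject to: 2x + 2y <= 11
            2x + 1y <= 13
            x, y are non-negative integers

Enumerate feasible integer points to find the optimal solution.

Constraint 1: 2x + 2y <= 11
Constraint 2: 2x + 1y <= 13
Feasible x range (need y >= 0): 0 <= x <= min(11/2, 13/2) => x in {0, ..., 5}.
Enumerate feasible integer points row by row (the coefficient of y is 8 > 0, so for each x the largest feasible y gives the best value):
  x = 0: y <= min((11 - 2*0)/2, (13 - 2*0)/1) => y in {0, ..., 5}; best 5*0 + 8*5 = 40
  x = 1: y <= min((11 - 2*1)/2, (13 - 2*1)/1) => y in {0, ..., 4}; best 5*1 + 8*4 = 37
  x = 2: y <= min((11 - 2*2)/2, (13 - 2*2)/1) => y in {0, ..., 3}; best 5*2 + 8*3 = 34
  x = 3: y <= min((11 - 2*3)/2, (13 - 2*3)/1) => y in {0, ..., 2}; best 5*3 + 8*2 = 31
  x = 4: y <= min((11 - 2*4)/2, (13 - 2*4)/1) => y in {0, ..., 1}; best 5*4 + 8*1 = 28
  x = 5: y <= min((11 - 2*5)/2, (13 - 2*5)/1) => y in {0}; best 5*5 + 8*0 = 25
The maximum 5x + 8y = 40 is achieved at x = 0, y = 5.
Check: 2*0 + 2*5 = 10 <= 11 and 2*0 + 1*5 = 5 <= 13.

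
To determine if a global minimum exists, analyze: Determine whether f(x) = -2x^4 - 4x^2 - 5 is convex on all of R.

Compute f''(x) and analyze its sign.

f(x) = -2x^4 - 4x^2 - 5
f'(x) = -8x^3 + -8x
f''(x) = -24x^2 + -8
f''(x) = -24x^2 + -8 <= -8 < 0 for all x
Therefore, f is concave on R.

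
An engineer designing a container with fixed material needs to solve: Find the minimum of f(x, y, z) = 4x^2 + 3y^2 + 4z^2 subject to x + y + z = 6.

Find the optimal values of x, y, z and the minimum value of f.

Using Lagrange multipliers on f = 4x^2 + 3y^2 + 4z^2 with constraint x + y + z = 6:
Conditions: 2*4*x = lambda, 2*3*y = lambda, 2*4*z = lambda
So x = lambda/8, y = lambda/6, z = lambda/8
Substituting into constraint: lambda * (5/12) = 6
lambda = 72/5
x = 9/5, y = 12/5, z = 9/5
Minimum value = 216/5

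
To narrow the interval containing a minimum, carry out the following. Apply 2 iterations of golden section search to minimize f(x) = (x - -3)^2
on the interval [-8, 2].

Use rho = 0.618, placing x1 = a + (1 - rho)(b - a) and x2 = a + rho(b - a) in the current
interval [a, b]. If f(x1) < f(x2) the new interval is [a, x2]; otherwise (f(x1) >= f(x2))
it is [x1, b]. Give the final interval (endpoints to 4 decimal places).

Golden section search for min of f(x) = (x - -3)^2 on [-8, 2].
Each step: x1 = a + (1 - rho)(b - a), x2 = a + rho(b - a); if f(x1) < f(x2) keep [a, x2], otherwise keep [x1, b].
Step 1: [-8.0000, 2.0000], x1=-4.1800 (f=1.3924), x2=-1.8200 (f=1.3924); f(x1) = f(x2) (tie, not '<') => keep [-4.1800, 2.0000]
Step 2: [-4.1800, 2.0000], x1=-1.8192 (f=1.3942), x2=-0.3608 (f=6.9656); f(x1) < f(x2) => keep [-4.1800, -0.3608]
Final interval: [-4.1800, -0.3608]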